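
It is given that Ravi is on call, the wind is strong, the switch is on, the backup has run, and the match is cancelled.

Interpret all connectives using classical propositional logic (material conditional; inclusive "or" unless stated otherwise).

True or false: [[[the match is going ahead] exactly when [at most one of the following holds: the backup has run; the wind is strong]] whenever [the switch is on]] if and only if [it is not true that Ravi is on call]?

The statement is false.

Let R = "the switch is on" (True), U = "the match is cancelled" (True), S = "the backup has run" (True), Q = "the wind is strong" (True), P = "Ravi is on call" (True).
Parsed as (R -> (not U iff (S nand Q))) iff not P

not U = not True = False
S nand Q = True nand True = False
not U iff (S nand Q) = False iff False = True
R -> (not U iff (S nand Q)) = True -> True = True
not P = not True = False
(R -> (not U iff (S nand Q))) iff not P = True iff False = False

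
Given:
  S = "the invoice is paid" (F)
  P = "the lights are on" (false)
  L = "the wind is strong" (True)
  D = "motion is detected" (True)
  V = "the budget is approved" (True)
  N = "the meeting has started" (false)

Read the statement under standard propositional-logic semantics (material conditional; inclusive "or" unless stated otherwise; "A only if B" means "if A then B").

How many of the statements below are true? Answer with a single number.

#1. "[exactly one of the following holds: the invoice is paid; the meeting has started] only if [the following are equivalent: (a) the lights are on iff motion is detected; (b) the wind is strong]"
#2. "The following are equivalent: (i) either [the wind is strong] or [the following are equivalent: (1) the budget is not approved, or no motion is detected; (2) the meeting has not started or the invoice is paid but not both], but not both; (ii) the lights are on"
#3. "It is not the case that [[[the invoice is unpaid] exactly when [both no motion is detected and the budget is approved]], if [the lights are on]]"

1

#1: In symbols: (S ⊕ N) → ((P ↔ D) ↔ L)

S ⊕ N = F ⊕ F = F
P ↔ D = F ↔ T = F
(P ↔ D) ↔ L = F ↔ T = F
(S ⊕ N) → ((P ↔ D) ↔ L) = F → F = T
Hence #1 is true.

#2: Formalization: (L ⊕ ((¬V ∨ ¬D) ↔ (¬N ⊕ S))) ↔ P

¬V = ¬T = F
¬D = ¬T = F
¬V ∨ ¬D = F ∨ F = F
¬N = ¬F = T
¬N ⊕ S = T ⊕ F = T
(¬V ∨ ¬D) ↔ (¬N ⊕ S) = F ↔ T = F
L ⊕ ((¬V ∨ ¬D) ↔ (¬N ⊕ S)) = T ⊕ F = T
(L ⊕ ((¬V ∨ ¬D) ↔ (¬N ⊕ S))) ↔ P = T ↔ F = F
Thus #2 is false.

#3: Formalization: ¬(P → (¬S ↔ (¬D ∧ V)))

¬S = ¬F = T
¬D = ¬T = F
¬D ∧ V = F ∧ T = F
¬S ↔ (¬D ∧ V) = T ↔ F = F
P → (¬S ↔ (¬D ∧ V)) = F → F = T
¬(P → (¬S ↔ (¬D ∧ V))) = ¬T = F
Hence #3 is false.

1 of the 3 statements is true (#1).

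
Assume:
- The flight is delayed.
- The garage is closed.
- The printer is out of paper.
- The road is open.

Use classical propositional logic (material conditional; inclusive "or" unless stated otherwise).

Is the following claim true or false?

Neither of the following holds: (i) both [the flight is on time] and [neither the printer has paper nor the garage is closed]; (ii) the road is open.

The statement is false.

Let P = "the flight is delayed" (T), R = "the printer has paper" (F), Q = "the garage is closed" (T), S = "the road is closed" (F).
Formalization: (¬P ∧ (R ↓ Q)) ↓ ¬S

¬P = ¬T = F
R ↓ Q = F ↓ T = F
¬P ∧ (R ↓ Q) = F ∧ F = F
¬S = ¬F = T
(¬P ∧ (R ↓ Q)) ↓ ¬S = F ↓ T = F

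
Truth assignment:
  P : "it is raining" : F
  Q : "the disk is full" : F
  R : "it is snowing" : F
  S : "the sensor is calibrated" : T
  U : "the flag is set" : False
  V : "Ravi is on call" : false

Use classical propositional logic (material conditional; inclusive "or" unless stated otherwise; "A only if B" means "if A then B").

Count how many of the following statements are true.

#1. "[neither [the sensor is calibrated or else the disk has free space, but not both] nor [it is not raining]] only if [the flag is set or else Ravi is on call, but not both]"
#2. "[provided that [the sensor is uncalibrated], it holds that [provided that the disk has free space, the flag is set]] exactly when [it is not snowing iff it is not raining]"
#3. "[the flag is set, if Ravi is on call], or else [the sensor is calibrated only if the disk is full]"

#1: Formalization: ((S xor not Q) nor not P) -> (U xor V)

not Q = not False = True
S xor not Q = True xor True = False
not P = not False = True
(S xor not Q) nor not P = False nor True = False
U xor V = False xor False = False
((S xor not Q) nor not P) -> (U xor V) = False -> False = True
Thus #1 is true.

#2: This is (not S -> (not Q -> U)) iff (not R iff not P).

not S = not True = False
not Q = not False = True
not Q -> U = True -> False = False
not S -> (not Q -> U) = False -> False = True
not R = not False = True
not P = not False = True
not R iff not P = True iff True = True
(not S -> (not Q -> U)) iff (not R iff not P) = True iff True = True
Thus #2 is true.

#3: Parsed as (V -> U) or (S -> Q)

V -> U = False -> False = True
S -> Q = True -> False = False
(V -> U) or (S -> Q) = True or False = True
So #3 is true.

True statements: 3.

3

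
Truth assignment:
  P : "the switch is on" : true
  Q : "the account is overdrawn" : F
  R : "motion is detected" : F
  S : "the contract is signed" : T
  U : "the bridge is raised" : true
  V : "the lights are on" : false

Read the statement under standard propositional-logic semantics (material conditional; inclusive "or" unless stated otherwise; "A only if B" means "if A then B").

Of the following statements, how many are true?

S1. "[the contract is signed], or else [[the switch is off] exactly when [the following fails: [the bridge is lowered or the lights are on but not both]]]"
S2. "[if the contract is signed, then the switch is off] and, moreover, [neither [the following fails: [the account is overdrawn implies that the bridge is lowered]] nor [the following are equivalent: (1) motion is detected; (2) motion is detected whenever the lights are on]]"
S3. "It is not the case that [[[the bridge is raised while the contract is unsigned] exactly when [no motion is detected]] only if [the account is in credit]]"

S1: Formalization: S | (~P <-> ~(~U xor V))

~P = ~T = F
~U = ~T = F
~U xor V = F xor F = F
~(~U xor V) = ~F = T
~P <-> ~(~U xor V) = F <-> T = F
S | (~P <-> ~(~U xor V)) = T | F = T
So S1 is true.

S2: This is (S -> ~P) & (~(Q -> ~U) nor (R <-> (V -> R))).

~P = ~T = F
S -> ~P = T -> F = F
~U = ~T = F
Q -> ~U = F -> F = T
~(Q -> ~U) = ~T = F
V -> R = F -> F = T
R <-> (V -> R) = F <-> T = F
~(Q -> ~U) nor (R <-> (V -> R)) = F nor F = T
(S -> ~P) & (~(Q -> ~U) nor (R <-> (V -> R))) = F & T = F
So S2 is false.

S3: In symbols: ~(((U & ~S) <-> ~R) -> ~Q)

~S = ~T = F
U & ~S = T & F = F
~R = ~F = T
(U & ~S) <-> ~R = F <-> T = F
~Q = ~F = T
((U & ~S) <-> ~R) -> ~Q = F -> T = T
~(((U & ~S) <-> ~R) -> ~Q) = ~T = F
Hence S3 is false.

Count: 1.

1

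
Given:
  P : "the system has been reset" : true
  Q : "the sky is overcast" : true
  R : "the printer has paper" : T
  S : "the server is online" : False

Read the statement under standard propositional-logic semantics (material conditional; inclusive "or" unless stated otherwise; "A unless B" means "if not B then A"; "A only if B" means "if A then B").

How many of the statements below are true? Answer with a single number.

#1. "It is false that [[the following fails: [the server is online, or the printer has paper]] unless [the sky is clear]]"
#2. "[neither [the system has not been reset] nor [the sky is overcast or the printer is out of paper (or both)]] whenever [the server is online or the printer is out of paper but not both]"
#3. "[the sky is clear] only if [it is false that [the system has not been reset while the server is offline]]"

3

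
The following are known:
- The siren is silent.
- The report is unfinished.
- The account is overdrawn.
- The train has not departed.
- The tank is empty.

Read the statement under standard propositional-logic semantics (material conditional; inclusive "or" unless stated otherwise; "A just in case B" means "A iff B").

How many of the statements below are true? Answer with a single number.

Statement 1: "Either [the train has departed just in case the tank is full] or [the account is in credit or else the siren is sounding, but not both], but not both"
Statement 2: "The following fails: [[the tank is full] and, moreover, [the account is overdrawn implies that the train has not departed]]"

Let S = "the train has departed" (F), U = "the tank is full" (F), R = "the account is overdrawn" (T), P = "the siren is sounding" (F).

Statement 1: Formalization: (S <-> U) xor (~R xor P)

S <-> U = F <-> F = T
~R = ~T = F
~R xor P = F xor F = F
(S <-> U) xor (~R xor P) = T xor F = T
Thus Statement 1 is true.

Statement 2: Formalization: ~(U & (R -> ~S))

~S = ~F = T
R -> ~S = T -> T = T
U & (R -> ~S) = F & T = F
~(U & (R -> ~S)) = ~F = T
Hence Statement 2 is true.

Count: 2.

2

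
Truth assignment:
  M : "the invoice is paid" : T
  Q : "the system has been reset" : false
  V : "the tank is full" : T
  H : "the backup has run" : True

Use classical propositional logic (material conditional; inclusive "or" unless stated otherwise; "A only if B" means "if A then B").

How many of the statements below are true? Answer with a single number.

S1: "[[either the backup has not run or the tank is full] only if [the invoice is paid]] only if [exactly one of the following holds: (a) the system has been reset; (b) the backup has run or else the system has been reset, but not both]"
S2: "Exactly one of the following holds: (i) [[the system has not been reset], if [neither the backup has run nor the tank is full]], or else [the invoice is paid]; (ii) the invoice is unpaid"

2

S1: Parsed as ((~H | V) -> M) -> (Q xor (H xor Q))

~H = ~T = F
~H | V = F | T = T
(~H | V) -> M = T -> T = T
H xor Q = T xor F = T
Q xor (H xor Q) = F xor T = T
((~H | V) -> M) -> (Q xor (H xor Q)) = T -> T = T
So S1 is true.

S2: Parsed as (((H nor V) -> ~Q) | M) xor ~M

H nor V = T nor T = F
~Q = ~F = T
(H nor V) -> ~Q = F -> T = T
((H nor V) -> ~Q) | M = T | T = T
~M = ~T = F
(((H nor V) -> ~Q) | M) xor ~M = T xor F = T
Hence S2 is true.

True statements: 2 (S1, S2).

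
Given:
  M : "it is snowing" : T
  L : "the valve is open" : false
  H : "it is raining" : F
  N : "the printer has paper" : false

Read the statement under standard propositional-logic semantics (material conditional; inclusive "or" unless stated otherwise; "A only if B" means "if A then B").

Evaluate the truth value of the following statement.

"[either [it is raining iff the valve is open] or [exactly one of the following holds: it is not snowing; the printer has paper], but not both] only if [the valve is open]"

False.

This is ((H ↔ L) ⊕ (¬M ⊕ N)) → L.

H ↔ L = F ↔ F = T
¬M = ¬T = F
¬M ⊕ N = F ⊕ F = F
(H ↔ L) ⊕ (¬M ⊕ N) = T ⊕ F = T
((H ↔ L) ⊕ (¬M ⊕ N)) → L = T → F = F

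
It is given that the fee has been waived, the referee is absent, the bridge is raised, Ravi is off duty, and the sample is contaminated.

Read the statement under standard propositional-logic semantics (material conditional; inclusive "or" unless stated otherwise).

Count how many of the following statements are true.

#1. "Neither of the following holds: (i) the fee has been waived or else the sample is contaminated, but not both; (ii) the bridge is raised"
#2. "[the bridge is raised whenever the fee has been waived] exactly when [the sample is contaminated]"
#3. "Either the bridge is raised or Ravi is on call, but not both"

2

Let R = "the fee has been waived" (T), N = "the sample is contaminated" (T), L = "the bridge is raised" (T), Q = "Ravi is on call" (F).

#1: In symbols: (R ⊕ N) ↓ L

R ⊕ N = T ⊕ T = F
(R ⊕ N) ↓ L = F ↓ T = F
So #1 is false.

#2: This is (R → L) ↔ N.

R → L = T → T = T
(R → L) ↔ N = T ↔ T = T
Hence #2 is true.

#3: In symbols: L ⊕ Q

L ⊕ Q = T ⊕ F = T
Hence #3 is true.

True statements: 2 (#2, #3).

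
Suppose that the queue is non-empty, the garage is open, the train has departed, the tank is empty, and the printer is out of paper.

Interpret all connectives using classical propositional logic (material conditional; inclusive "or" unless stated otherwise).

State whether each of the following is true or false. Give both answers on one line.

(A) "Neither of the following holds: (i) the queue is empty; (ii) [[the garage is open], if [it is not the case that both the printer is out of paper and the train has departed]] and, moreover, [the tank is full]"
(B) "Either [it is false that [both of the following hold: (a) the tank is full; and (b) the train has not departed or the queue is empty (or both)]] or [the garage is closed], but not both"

Let M = "the queue is empty" (F), H = "the printer has paper" (F), L = "the train has departed" (T), S = "the garage is closed" (F), R = "the tank is full" (F).

(A): Parsed as M ↓ (((¬H ↑ L) → ¬S) ∧ R)

¬H = ¬F = T
¬H ↑ L = T ↑ T = F
¬S = ¬F = T
(¬H ↑ L) → ¬S = F → T = T
((¬H ↑ L) → ¬S) ∧ R = T ∧ F = F
M ↓ (((¬H ↑ L) → ¬S) ∧ R) = F ↓ F = T
Hence (A) is true.

(B): Parsed as ¬(R ∧ (¬L ∨ M)) ⊕ S

¬L = ¬T = F
¬L ∨ M = F ∨ F = F
R ∧ (¬L ∨ M) = F ∧ F = F
¬(R ∧ (¬L ∨ M)) = ¬F = T
¬(R ∧ (¬L ∨ M)) ⊕ S = T ⊕ F = T
Thus (B) is true.

(A) True / (B) True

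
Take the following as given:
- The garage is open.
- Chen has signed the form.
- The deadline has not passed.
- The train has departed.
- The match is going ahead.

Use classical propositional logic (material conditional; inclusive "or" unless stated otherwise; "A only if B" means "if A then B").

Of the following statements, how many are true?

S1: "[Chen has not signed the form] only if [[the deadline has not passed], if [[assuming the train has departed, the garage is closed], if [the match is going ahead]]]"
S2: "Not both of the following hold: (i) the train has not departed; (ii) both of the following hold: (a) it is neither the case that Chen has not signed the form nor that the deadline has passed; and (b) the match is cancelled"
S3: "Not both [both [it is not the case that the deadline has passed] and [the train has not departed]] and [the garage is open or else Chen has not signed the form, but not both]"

3

Let U = "Chen has signed the form" (True), S = "the match is cancelled" (False), D = "the train has departed" (True), Q = "the garage is closed" (False), P = "the deadline has passed" (False).

S1: This is not U -> ((not S -> (D -> Q)) -> not P).

not U = not True = False
not S = not False = True
D -> Q = True -> False = False
not S -> (D -> Q) = True -> False = False
not P = not False = True
(not S -> (D -> Q)) -> not P = False -> True = True
not U -> ((not S -> (D -> Q)) -> not P) = False -> True = True
So S1 is true.

S2: Parsed as not D nand ((not U nor P) and S)

not D = not True = False
not U = not True = False
not U nor P = False nor False = True
(not U nor P) and S = True and False = False
not D nand ((not U nor P) and S) = False nand False = True
Thus S2 is true.

S3: Parsed as (not P and not D) nand (not Q xor not U)

not P = not False = True
not D = not True = False
not P and not D = True and False = False
not Q = not False = True
not U = not True = False
not Q xor not U = True xor False = True
(not P and not D) nand (not Q xor not U) = False nand True = True
Hence S3 is true.

True statements: 3 (S1, S2, S3).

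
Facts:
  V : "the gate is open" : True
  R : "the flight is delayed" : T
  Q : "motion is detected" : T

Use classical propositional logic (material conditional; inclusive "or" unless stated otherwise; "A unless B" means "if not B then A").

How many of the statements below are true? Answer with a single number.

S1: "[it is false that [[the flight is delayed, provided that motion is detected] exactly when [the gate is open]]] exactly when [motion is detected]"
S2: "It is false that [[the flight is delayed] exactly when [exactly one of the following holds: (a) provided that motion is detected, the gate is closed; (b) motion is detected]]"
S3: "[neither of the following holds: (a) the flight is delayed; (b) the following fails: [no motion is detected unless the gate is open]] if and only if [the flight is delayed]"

0

S1: In symbols: ~((Q -> R) <-> V) <-> Q

Q -> R = T -> T = T
(Q -> R) <-> V = T <-> T = T
~((Q -> R) <-> V) = ~T = F
~((Q -> R) <-> V) <-> Q = F <-> T = F
Thus S1 is false.

S2: In symbols: ~(R <-> ((Q -> ~V) xor Q))

~V = ~T = F
Q -> ~V = T -> F = F
(Q -> ~V) xor Q = F xor T = T
R <-> ((Q -> ~V) xor Q) = T <-> T = T
~(R <-> ((Q -> ~V) xor Q)) = ~T = F
So S2 is false.

S3: Formalization: (R nor ~(~Q | V)) <-> R

~Q = ~T = F
~Q | V = F | T = T
~(~Q | V) = ~T = F
R nor ~(~Q | V) = T nor F = F
(R nor ~(~Q | V)) <-> R = F <-> T = F
So S3 is false.

0 of the 3 statements are true (none).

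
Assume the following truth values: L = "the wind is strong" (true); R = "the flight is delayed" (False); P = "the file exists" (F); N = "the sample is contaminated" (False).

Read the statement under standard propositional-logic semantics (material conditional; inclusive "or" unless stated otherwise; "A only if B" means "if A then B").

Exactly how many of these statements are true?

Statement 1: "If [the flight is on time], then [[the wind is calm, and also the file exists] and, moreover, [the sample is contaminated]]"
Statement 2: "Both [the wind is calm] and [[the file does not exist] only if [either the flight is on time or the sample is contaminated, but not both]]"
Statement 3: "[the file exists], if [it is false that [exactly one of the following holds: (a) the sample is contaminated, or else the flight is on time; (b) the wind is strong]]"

Statement 1: In symbols: not R -> ((not L and P) and N)

not R = not False = True
not L = not True = False
not L and P = False and False = False
(not L and P) and N = False and False = False
not R -> ((not L and P) and N) = True -> False = False
Hence Statement 1 is false.

Statement 2: Formalization: not L and (not P -> (not R xor N))

not L = not True = False
not P = not False = True
not R = not False = True
not R xor N = True xor False = True
not P -> (not R xor N) = True -> True = True
not L and (not P -> (not R xor N)) = False and True = False
So Statement 2 is false.

Statement 3: Parsed as not ((N or not R) xor L) -> P

not R = not False = True
N or not R = False or True = True
(N or not R) xor L = True xor True = False
not ((N or not R) xor L) = not False = True
not ((N or not R) xor L) -> P = True -> False = False
Thus Statement 3 is false.

0 of the 3 statements are true (none).

0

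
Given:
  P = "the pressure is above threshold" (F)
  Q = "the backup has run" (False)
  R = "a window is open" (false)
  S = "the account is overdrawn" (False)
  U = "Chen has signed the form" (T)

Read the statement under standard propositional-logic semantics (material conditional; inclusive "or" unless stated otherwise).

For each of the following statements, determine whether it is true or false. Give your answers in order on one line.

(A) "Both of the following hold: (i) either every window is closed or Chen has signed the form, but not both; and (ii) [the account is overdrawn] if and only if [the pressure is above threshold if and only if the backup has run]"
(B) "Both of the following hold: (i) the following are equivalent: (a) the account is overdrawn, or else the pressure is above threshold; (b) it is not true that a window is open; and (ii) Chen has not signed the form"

(A) False / (B) False

(A): This is (~R xor U) & (S <-> (P <-> Q)).

~R = ~F = T
~R xor U = T xor T = F
P <-> Q = F <-> F = T
S <-> (P <-> Q) = F <-> T = F
(~R xor U) & (S <-> (P <-> Q)) = F & F = F
Thus (A) is false.

(B): In symbols: ((S | P) <-> ~R) & ~U

S | P = F | F = F
~R = ~F = T
(S | P) <-> ~R = F <-> T = F
~U = ~T = F
((S | P) <-> ~R) & ~U = F & F = F
So (B) is false.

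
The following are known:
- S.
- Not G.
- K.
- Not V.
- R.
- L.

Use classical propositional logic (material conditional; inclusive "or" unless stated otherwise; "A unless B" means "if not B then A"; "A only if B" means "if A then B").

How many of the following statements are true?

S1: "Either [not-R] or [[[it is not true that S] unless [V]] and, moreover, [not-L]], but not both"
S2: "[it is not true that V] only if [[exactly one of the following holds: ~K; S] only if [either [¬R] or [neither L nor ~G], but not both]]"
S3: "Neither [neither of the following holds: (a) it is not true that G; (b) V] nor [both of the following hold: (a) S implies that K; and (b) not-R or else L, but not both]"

0

S1: Formalization: ~R xor ((~S | V) & ~L)

~R = ~T = F
~S = ~T = F
~S | V = F | F = F
~L = ~T = F
(~S | V) & ~L = F & F = F
~R xor ((~S | V) & ~L) = F xor F = F
Thus S1 is false.

S2: This is ~V -> ((~K xor S) -> (~R xor (L nor ~G))).

~V = ~F = T
~K = ~T = F
~K xor S = F xor T = T
~R = ~T = F
~G = ~F = T
L nor ~G = T nor T = F
~R xor (L nor ~G) = F xor F = F
(~K xor S) -> (~R xor (L nor ~G)) = T -> F = F
~V -> ((~K xor S) -> (~R xor (L nor ~G))) = T -> F = F
So S2 is false.

S3: In symbols: (~G nor V) nor ((S -> K) & (~R xor L))

~G = ~F = T
~G nor V = T nor F = F
S -> K = T -> T = T
~R = ~T = F
~R xor L = F xor T = T
(S -> K) & (~R xor L) = T & T = T
(~G nor V) nor ((S -> K) & (~R xor L)) = F nor T = F
Hence S3 is false.

Count: 0.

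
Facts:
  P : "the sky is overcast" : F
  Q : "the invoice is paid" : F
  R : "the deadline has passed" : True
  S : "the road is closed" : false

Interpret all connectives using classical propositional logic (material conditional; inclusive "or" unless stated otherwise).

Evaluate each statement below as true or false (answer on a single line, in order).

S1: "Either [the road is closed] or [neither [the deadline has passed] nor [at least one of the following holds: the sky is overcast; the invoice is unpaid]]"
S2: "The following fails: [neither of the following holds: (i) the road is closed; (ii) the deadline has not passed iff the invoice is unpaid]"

S1 false / S2 false

S1: In symbols: S | (R nor (P | ~Q))

~Q = ~F = T
P | ~Q = F | T = T
R nor (P | ~Q) = T nor T = F
S | (R nor (P | ~Q)) = F | F = F
So S1 is false.

S2: Formalization: ~(S nor (~R <-> ~Q))

~R = ~T = F
~Q = ~F = T
~R <-> ~Q = F <-> T = F
S nor (~R <-> ~Q) = F nor F = T
~(S nor (~R <-> ~Q)) = ~T = F
So S2 is false.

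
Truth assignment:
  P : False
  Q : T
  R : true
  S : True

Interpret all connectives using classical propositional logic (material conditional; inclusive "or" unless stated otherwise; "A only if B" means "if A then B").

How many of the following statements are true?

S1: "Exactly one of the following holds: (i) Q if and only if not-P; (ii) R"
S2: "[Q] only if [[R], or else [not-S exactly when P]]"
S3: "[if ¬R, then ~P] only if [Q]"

S1: Parsed as (Q iff not P) xor R

not P = not False = True
Q iff not P = True iff True = True
(Q iff not P) xor R = True xor True = False
Thus S1 is false.

S2: Parsed as Q -> (R or (not S iff P))

not S = not True = False
not S iff P = False iff False = True
R or (not S iff P) = True or True = True
Q -> (R or (not S iff P)) = True -> True = True
Thus S2 is true.

S3: Formalization: (not R -> not P) -> Q

not R = not True = False
not P = not False = True
not R -> not P = False -> True = True
(not R -> not P) -> Q = True -> True = True
Hence S3 is true.

2 of the 3 statements are true (S2, S3).

2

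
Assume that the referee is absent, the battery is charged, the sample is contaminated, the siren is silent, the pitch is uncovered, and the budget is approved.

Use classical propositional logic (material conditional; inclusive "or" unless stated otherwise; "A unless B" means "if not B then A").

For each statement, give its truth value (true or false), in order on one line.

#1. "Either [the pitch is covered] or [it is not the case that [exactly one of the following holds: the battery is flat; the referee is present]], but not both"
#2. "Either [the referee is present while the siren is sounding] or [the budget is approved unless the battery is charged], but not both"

#1 True, #2 True

Let U = "the pitch is covered" (F), Q = "the battery is charged" (T), P = "the referee is present" (F), S = "the siren is sounding" (F), V = "the budget is approved" (T).

#1: Parsed as U xor ~(~Q xor P)

~Q = ~T = F
~Q xor P = F xor F = F
~(~Q xor P) = ~F = T
U xor ~(~Q xor P) = F xor T = T
Hence #1 is true.

#2: Formalization: (P & S) xor (V | Q)

P & S = F & F = F
V | Q = T | T = T
(P & S) xor (V | Q) = F xor T = T
Thus #2 is true.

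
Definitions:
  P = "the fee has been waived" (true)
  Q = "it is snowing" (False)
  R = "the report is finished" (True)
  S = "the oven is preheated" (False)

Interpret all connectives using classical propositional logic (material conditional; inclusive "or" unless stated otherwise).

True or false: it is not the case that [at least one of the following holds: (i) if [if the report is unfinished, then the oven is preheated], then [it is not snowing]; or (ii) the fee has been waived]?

The statement is false.

Formalization: not (((not R -> S) -> not Q) or P)

not R = not True = False
not R -> S = False -> False = True
not Q = not False = True
(not R -> S) -> not Q = True -> True = True
((not R -> S) -> not Q) or P = True or True = True
not (((not R -> S) -> not Q) or P) = not True = False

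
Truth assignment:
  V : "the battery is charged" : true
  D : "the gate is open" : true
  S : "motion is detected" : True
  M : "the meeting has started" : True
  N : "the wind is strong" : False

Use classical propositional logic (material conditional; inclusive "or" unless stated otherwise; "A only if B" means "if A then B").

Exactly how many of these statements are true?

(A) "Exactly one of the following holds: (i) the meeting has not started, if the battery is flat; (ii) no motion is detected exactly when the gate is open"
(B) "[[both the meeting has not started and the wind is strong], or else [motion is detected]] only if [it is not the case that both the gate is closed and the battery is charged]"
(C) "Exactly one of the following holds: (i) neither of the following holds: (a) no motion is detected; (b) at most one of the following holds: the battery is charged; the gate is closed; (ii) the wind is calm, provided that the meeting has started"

3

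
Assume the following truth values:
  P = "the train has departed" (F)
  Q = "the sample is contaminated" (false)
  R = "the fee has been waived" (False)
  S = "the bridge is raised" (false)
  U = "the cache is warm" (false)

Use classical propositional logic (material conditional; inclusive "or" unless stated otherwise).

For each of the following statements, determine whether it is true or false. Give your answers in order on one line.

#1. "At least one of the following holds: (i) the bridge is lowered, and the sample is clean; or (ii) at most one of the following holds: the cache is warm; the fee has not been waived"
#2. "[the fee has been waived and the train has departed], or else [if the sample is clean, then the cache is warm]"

#1 T / #2 F

#1: In symbols: (not S and not Q) or (U nand not R)

not S = not False = True
not Q = not False = True
not S and not Q = True and True = True
not R = not False = True
U nand not R = False nand True = True
(not S and not Q) or (U nand not R) = True or True = True
So #1 is true.

#2: Parsed as (R and P) or (not Q -> U)

R and P = False and False = False
not Q = not False = True
not Q -> U = True -> False = False
(R and P) or (not Q -> U) = False or False = False
Hence #2 is false.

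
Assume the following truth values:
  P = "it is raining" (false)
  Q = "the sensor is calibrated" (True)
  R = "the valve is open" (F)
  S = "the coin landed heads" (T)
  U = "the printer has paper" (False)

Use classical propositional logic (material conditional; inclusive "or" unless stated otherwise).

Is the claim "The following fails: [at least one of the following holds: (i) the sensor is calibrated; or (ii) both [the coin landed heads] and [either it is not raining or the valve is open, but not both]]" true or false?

Parsed as ~(Q | (S & (~P xor R)))

~P = ~F = T
~P xor R = T xor F = T
S & (~P xor R) = T & T = T
Q | (S & (~P xor R)) = T | T = T
~(Q | (S & (~P xor R))) = ~T = F

The statement is false.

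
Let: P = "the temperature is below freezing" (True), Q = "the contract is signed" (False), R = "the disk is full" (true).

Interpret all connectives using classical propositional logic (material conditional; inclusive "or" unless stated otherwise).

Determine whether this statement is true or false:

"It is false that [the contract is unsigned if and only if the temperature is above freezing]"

true

Formalization: not (not Q iff not P)

not Q = not False = True
not P = not True = False
not Q iff not P = True iff False = False
not (not Q iff not P) = not False = True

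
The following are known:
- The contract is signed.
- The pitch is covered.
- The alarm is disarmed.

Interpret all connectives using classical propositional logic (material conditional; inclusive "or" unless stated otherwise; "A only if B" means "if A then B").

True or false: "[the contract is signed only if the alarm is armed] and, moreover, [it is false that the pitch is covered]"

The statement is false.

Let K = "the contract is signed" (T), W = "the alarm is armed" (F), N = "the pitch is covered" (T).
Formalization: (K → W) ∧ ¬N

K → W = T → F = F
¬N = ¬T = F
(K → W) ∧ ¬N = F ∧ F = F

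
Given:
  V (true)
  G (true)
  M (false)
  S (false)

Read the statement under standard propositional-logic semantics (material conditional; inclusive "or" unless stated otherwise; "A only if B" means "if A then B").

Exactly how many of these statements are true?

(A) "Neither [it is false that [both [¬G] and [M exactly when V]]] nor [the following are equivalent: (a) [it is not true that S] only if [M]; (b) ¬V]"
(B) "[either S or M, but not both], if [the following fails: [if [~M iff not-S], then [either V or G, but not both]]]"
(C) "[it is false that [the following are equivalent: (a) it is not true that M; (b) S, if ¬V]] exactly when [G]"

(A): This is ¬(¬G ∧ (M ↔ V)) ↓ ((¬S → M) ↔ ¬V).

¬G = ¬T = F
M ↔ V = F ↔ T = F
¬G ∧ (M ↔ V) = F ∧ F = F
¬(¬G ∧ (M ↔ V)) = ¬F = T
¬S = ¬F = T
¬S → M = T → F = F
¬V = ¬T = F
(¬S → M) ↔ ¬V = F ↔ F = T
¬(¬G ∧ (M ↔ V)) ↓ ((¬S → M) ↔ ¬V) = T ↓ T = F
Hence (A) is false.

(B): This is ¬((¬M ↔ ¬S) → (V ⊕ G)) → (S ⊕ M).

¬M = ¬F = T
¬S = ¬F = T
¬M ↔ ¬S = T ↔ T = T
V ⊕ G = T ⊕ T = F
(¬M ↔ ¬S) → (V ⊕ G) = T → F = F
¬((¬M ↔ ¬S) → (V ⊕ G)) = ¬F = T
S ⊕ M = F ⊕ F = F
¬((¬M ↔ ¬S) → (V ⊕ G)) → (S ⊕ M) = T → F = F
So (B) is false.

(C): Parsed as ¬(¬M ↔ (¬V → S)) ↔ G

¬M = ¬F = T
¬V = ¬T = F
¬V → S = F → F = T
¬M ↔ (¬V → S) = T ↔ T = T
¬(¬M ↔ (¬V → S)) = ¬T = F
¬(¬M ↔ (¬V → S)) ↔ G = F ↔ T = F
So (C) is false.

Count: 0.

0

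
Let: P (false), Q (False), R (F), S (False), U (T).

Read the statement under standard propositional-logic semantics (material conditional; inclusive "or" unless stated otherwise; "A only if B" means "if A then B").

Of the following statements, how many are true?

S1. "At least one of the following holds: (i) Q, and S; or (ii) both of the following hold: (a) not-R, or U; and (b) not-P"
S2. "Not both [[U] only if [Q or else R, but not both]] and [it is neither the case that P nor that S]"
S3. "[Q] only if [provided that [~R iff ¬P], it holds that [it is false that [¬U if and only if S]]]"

S1: In symbols: (Q and S) or ((not R or U) and not P)

Q and S = False and False = False
not R = not False = True
not R or U = True or True = True
not P = not False = True
(not R or U) and not P = True and True = True
(Q and S) or ((not R or U) and not P) = False or True = True
Hence S1 is true.

S2: Formalization: (U -> (Q xor R)) nand (P nor S)

Q xor R = False xor False = False
U -> (Q xor R) = True -> False = False
P nor S = False nor False = True
(U -> (Q xor R)) nand (P nor S) = False nand True = True
So S2 is true.

S3: This is Q -> ((not R iff not P) -> not (not U iff S)).

not R = not False = True
not P = not False = True
not R iff not P = True iff True = True
not U = not True = False
not U iff S = False iff False = True
not (not U iff S) = not True = False
(not R iff not P) -> not (not U iff S) = True -> False = False
Q -> ((not R iff not P) -> not (not U iff S)) = False -> False = True
Thus S3 is true.

3 of the 3 statements are true.

3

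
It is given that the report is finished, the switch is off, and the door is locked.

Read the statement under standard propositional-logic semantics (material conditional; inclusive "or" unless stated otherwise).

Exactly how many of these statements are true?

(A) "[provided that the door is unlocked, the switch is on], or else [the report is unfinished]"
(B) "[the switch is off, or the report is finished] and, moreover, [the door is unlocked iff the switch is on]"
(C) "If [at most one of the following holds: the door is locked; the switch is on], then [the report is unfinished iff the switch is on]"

Let L = "the door is locked" (T), S = "the switch is on" (F), H = "the report is finished" (T).

(A): Parsed as (~L -> S) | ~H

~L = ~T = F
~L -> S = F -> F = T
~H = ~T = F
(~L -> S) | ~H = T | F = T
Hence (A) is true.

(B): Formalization: (~S | H) & (~L <-> S)

~S = ~F = T
~S | H = T | T = T
~L = ~T = F
~L <-> S = F <-> F = T
(~S | H) & (~L <-> S) = T & T = T
Thus (B) is true.

(C): Formalization: (L nand S) -> (~H <-> S)

L nand S = T nand F = T
~H = ~T = F
~H <-> S = F <-> F = T
(L nand S) -> (~H <-> S) = T -> T = T
So (C) is true.

True statements: 3.

3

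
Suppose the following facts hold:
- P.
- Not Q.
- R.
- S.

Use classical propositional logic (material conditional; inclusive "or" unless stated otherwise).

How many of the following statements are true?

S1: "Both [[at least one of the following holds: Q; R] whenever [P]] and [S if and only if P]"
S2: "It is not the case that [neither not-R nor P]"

S1: Formalization: (P -> (Q or R)) and (S iff P)

Q or R = False or True = True
P -> (Q or R) = True -> True = True
S iff P = True iff True = True
(P -> (Q or R)) and (S iff P) = True and True = True
Thus S1 is true.

S2: This is not (not R nor P).

not R = not True = False
not R nor P = False nor True = False
not (not R nor P) = not False = True
Thus S2 is true.

2 of the 2 statements are true (S1, S2).

2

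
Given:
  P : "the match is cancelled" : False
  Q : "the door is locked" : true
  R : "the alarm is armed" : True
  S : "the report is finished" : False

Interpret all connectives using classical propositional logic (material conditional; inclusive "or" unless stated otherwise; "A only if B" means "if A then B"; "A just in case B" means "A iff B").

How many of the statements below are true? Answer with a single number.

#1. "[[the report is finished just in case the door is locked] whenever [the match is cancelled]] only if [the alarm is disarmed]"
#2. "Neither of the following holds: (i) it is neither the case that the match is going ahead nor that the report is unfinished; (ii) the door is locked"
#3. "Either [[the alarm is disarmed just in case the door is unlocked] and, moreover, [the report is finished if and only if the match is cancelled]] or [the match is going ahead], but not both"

0

#1: In symbols: (P → (S ↔ Q)) → ¬R

S ↔ Q = F ↔ T = F
P → (S ↔ Q) = F → F = T
¬R = ¬T = F
(P → (S ↔ Q)) → ¬R = T → F = F
So #1 is false.

#2: In symbols: (¬P ↓ ¬S) ↓ Q

¬P = ¬F = T
¬S = ¬F = T
¬P ↓ ¬S = T ↓ T = F
(¬P ↓ ¬S) ↓ Q = F ↓ T = F
So #2 is false.

#3: Parsed as ((¬R ↔ ¬Q) ∧ (S ↔ P)) ⊕ ¬P

¬R = ¬T = F
¬Q = ¬T = F
¬R ↔ ¬Q = F ↔ F = T
S ↔ P = F ↔ F = T
(¬R ↔ ¬Q) ∧ (S ↔ P) = T ∧ T = T
¬P = ¬F = T
((¬R ↔ ¬Q) ∧ (S ↔ P)) ⊕ ¬P = T ⊕ T = F
Thus #3 is false.

Count: 0.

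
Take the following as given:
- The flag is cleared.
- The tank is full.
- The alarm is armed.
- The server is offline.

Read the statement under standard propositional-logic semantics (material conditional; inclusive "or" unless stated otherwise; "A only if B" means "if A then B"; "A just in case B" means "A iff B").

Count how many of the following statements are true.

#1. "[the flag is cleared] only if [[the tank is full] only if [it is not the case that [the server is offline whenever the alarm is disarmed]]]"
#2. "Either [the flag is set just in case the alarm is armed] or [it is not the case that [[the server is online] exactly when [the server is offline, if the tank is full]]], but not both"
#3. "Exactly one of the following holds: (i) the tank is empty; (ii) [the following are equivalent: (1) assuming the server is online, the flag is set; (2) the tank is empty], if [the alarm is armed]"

1

Let P = "the flag is set" (F), Q = "the tank is full" (T), R = "the alarm is armed" (T), S = "the server is online" (F).

#1: This is ¬P → (Q → ¬(¬R → ¬S)).

¬P = ¬F = T
¬R = ¬T = F
¬S = ¬F = T
¬R → ¬S = F → T = T
¬(¬R → ¬S) = ¬T = F
Q → ¬(¬R → ¬S) = T → F = F
¬P → (Q → ¬(¬R → ¬S)) = T → F = F
So #1 is false.

#2: Formalization: (P ↔ R) ⊕ ¬(S ↔ (Q → ¬S))

P ↔ R = F ↔ T = F
¬S = ¬F = T
Q → ¬S = T → T = T
S ↔ (Q → ¬S) = F ↔ T = F
¬(S ↔ (Q → ¬S)) = ¬F = T
(P ↔ R) ⊕ ¬(S ↔ (Q → ¬S)) = F ⊕ T = T
Hence #2 is true.

#3: This is ¬Q ⊕ (R → ((S → P) ↔ ¬Q)).

¬Q = ¬T = F
S → P = F → F = T
¬Q = ¬T = F
(S → P) ↔ ¬Q = T ↔ F = F
R → ((S → P) ↔ ¬Q) = T → F = F
¬Q ⊕ (R → ((S → P) ↔ ¬Q)) = F ⊕ F = F
Hence #3 is false.

Count: 1.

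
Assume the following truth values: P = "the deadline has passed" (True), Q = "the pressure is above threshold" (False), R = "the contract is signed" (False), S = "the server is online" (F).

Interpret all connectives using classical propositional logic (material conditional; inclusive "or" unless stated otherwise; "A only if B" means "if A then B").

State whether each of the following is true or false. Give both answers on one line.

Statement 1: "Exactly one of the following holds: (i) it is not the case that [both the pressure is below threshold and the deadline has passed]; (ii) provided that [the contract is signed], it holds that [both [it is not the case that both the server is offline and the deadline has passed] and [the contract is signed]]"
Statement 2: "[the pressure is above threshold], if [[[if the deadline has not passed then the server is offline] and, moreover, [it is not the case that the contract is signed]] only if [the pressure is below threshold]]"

Statement 1: Parsed as not (not Q and P) xor (R -> ((not S nand P) and R))

not Q = not False = True
not Q and P = True and True = True
not (not Q and P) = not True = False
not S = not False = True
not S nand P = True nand True = False
(not S nand P) and R = False and False = False
R -> ((not S nand P) and R) = False -> False = True
not (not Q and P) xor (R -> ((not S nand P) and R)) = False xor True = True
Hence Statement 1 is true.

Statement 2: Parsed as (((not P -> not S) and not R) -> not Q) -> Q

not P = not True = False
not S = not False = True
not P -> not S = False -> True = True
not R = not False = True
(not P -> not S) and not R = True and True = True
not Q = not False = True
((not P -> not S) and not R) -> not Q = True -> True = True
(((not P -> not S) and not R) -> not Q) -> Q = True -> False = False
Hence Statement 2 is false.

Statement 1 True, Statement 2 False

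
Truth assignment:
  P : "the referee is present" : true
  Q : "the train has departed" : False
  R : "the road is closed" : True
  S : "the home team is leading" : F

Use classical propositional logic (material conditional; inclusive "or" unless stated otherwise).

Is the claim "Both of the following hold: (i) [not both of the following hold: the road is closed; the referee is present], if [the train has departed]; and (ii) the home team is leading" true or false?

In symbols: (Q -> (R nand P)) & S

R nand P = T nand T = F
Q -> (R nand P) = F -> F = T
(Q -> (R nand P)) & S = T & F = F

The statement is false.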